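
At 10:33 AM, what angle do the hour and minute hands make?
Hour hand position: 10 x 30 + 33 x 0.5 = 316.5 degrees
Minute hand position: 33 x 6 = 198 degrees
Difference: |316.5 - 198| = 118.5 degrees
The angle between the hands is 118.5 degrees

Final answer: 118.5 degrees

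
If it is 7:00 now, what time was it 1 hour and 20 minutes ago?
Starting time: 7:00 = 420 total minutes past 12:00
Subtracting: 1 hour and 20 minutes = 80 minutes
420 - 80 = 340 minutes
= 5 hours and 40 minutes past 12:00 = 5:40

Final answer: 5:40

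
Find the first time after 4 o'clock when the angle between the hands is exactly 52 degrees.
At t minutes past 4:00, the hour hand is at 30 x 4 + 0.5t degrees and the minute hand is at 6t degrees.
The smaller angle between them is 52 degrees when |30H - 5.5t| = 52 or |30H - 5.5t| = 308.
With H = 4, solve 30 x 4 - 5.5t = +/- target for each target:
  t = (30 x 4 - 52) / 5.5 = 12.36
  t = (30 x 4 + 52) / 5.5 = 31.27
  t = (30 x 4 - 308) / 5.5 = -34.18 (outside (0, 60))
  t = (30 x 4 + 308) / 5.5 = 77.82 (outside (0, 60))
Valid solutions in (0, 60): {12.36, 31.27} minutes.
The first occurrence is t = 12.36 minutes.
The hands form a 52-degree angle at 12.36 minutes past 4:00.

Final answer: 12.36 minutes past 4:00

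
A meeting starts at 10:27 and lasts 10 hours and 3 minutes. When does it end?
Starting time: 10:27
Adding 3 minutes to 27 minutes: 27 + 3 = 30 minutes
Adding 10 hours: 10 + 10 = 20 - 12 = 8
Final time: 8:30

Final answer: 8:30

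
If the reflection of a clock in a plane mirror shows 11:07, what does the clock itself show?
Reflection across the vertical (12-6) axis maps a hand at angle A degrees to (360 - A) degrees, which sends a reading of T minutes past 12:00 to (720 - T) minutes past 12:00.
Mirror reads 11:07 = 667 minutes past 12:00.
Actual time: (720 - 667) mod 720 = 53 minutes = 12:53.

Final answer: 12:53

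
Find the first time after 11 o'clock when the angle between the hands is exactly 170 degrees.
At t minutes past 11:00, the hour hand is at 30 x 11 + 0.5t degrees and the minute hand is at 6t degrees.
The smaller angle between them is 170 degrees when |30H - 5.5t| = 170 or |30H - 5.5t| = 190.
With H = 11, solve 30 x 11 - 5.5t = +/- target for each target:
  t = (30 x 11 - 170) / 5.5 = 29.09
  t = (30 x 11 + 170) / 5.5 = 90.91 (outside (0, 60))
  t = (30 x 11 - 190) / 5.5 = 25.45
  t = (30 x 11 + 190) / 5.5 = 94.55 (outside (0, 60))
Valid solutions in (0, 60): {25.45, 29.09} minutes.
The first occurrence is t = 25.45 minutes.
The hands form a 170-degree angle at 25.45 minutes past 11:00.

Final answer: 25.45 minutes past 11:00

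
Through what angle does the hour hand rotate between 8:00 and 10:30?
The hour hand moves 0.5 degrees per minute.
Time elapsed: 10:30 - 8:00 = 150 minutes
Angular displacement: 150 x 0.5 = 75 degrees

Final answer: 75 degrees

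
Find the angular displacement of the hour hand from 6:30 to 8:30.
The hour hand moves 0.5 degrees per minute.
Time elapsed: 8:30 - 6:30 = 120 minutes
Angular displacement: 120 x 0.5 = 60 degrees

Final answer: 60 degrees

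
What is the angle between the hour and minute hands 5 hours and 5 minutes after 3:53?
First find the time 5 hours and 5 minutes after 3:53.
Total minutes: 3 x 60 + 53 + 5 x 60 + 5 = 538.
538 mod 720 = 538 minutes = 8:58.
Now compute the angle at 8:58:
Hour hand: 8 x 30 + 58 x 0.5 = 269 degrees
Minute hand: 58 x 6 = 348 degrees
Difference: |269 - 348| = 79 degrees
The angle is 79 degrees

Final answer: 79 degrees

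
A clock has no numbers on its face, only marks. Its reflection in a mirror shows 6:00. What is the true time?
Reflection across the vertical (12-6) axis maps a hand at angle A degrees to (360 - A) degrees, which sends a reading of T minutes past 12:00 to (720 - T) minutes past 12:00.
Mirror reads 6:00 = 360 minutes past 12:00.
Actual time: (720 - 360) mod 720 = 360 minutes = 6:00.

Final answer: 6:00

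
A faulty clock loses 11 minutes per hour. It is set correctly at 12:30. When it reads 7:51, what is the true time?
For every 60 true minutes, the faulty clock advances 49 minutes, so 1 faulty-clock minute corresponds to 60/49 true minutes.
From 12:30 to 7:51 on the faulty dial is 441 minutes.
True elapsed: 441 x 60/49 = 540 minutes = 9 hours.
True time: 12:30 + 9 hours = 9:30.

Final answer: 9:30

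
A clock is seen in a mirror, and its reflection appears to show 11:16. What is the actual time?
Reflection across the vertical (12-6) axis maps a hand at angle A degrees to (360 - A) degrees, which sends a reading of T minutes past 12:00 to (720 - T) minutes past 12:00.
Mirror reads 11:16 = 676 minutes past 12:00.
Actual time: (720 - 676) mod 720 = 44 minutes = 12:44.

Final answer: 12:44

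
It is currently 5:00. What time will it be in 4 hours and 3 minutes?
Starting time: 5:00
Adding 3 minutes to 0 minutes: 0 + 3 = 3 minutes
Adding 4 hours: 5 + 4 = 9
Final time: 9:03

Final answer: 9:03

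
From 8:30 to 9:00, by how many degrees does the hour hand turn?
The hour hand moves 0.5 degrees per minute.
Time elapsed: 9:00 - 8:30 = 30 minutes
Angular displacement: 30 x 0.5 = 15 degrees

Final answer: 15 degrees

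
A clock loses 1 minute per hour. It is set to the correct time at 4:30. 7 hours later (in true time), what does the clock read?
For every 60 true minutes, the faulty clock advances 60 - 1 = 59 minutes.
True elapsed: 7 hours = 420 minutes.
Faulty clock advances: 420 x 59/60 = 413 minutes (drift: 7 minutes behind).
Shown time: 4:30 + 413 minutes = 11:23.

Final answer: 11:23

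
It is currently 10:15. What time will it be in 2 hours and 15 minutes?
Starting time: 10:15
Adding 15 minutes to 15 minutes: 15 + 15 = 30 minutes
Adding 2 hours: 10 + 2 = 12
Final time: 12:30

Final answer: 12:30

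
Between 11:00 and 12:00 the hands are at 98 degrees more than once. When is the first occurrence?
At t minutes past 11:00, the hour hand is at 30 x 11 + 0.5t degrees and the minute hand is at 6t degrees.
The smaller angle between them is 98 degrees when |30H - 5.5t| = 98 or |30H - 5.5t| = 262.
With H = 11, solve 30 x 11 - 5.5t = +/- target for each target:
  t = (30 x 11 - 98) / 5.5 = 42.18
  t = (30 x 11 + 98) / 5.5 = 77.82 (outside (0, 60))
  t = (30 x 11 - 262) / 5.5 = 12.36
  t = (30 x 11 + 262) / 5.5 = 107.64 (outside (0, 60))
Valid solutions in (0, 60): {12.36, 42.18} minutes.
The first occurrence is t = 12.36 minutes.
The hands form a 98-degree angle at 12.36 minutes past 11:00.

Final answer: 12.36 minutes past 11:00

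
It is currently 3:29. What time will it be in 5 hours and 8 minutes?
Starting time: 3:29
Adding 8 minutes to 29 minutes: 29 + 8 = 37 minutes
Adding 5 hours: 3 + 5 = 8
Final time: 8:37

Final answer: 8:37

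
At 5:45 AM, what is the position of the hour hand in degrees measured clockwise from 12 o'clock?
The hour hand moves 30 degrees per hour and 0.5 degrees per minute.
At 5:45: (5) x 30 + 45 x 0.5 = 150 + 22.5 = 172.5 degrees

Final answer: 172.5 degrees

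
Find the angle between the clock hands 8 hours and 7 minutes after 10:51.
First find the time 8 hours and 7 minutes after 10:51.
Total minutes: 10 x 60 + 51 + 8 x 60 + 7 = 1138.
1138 mod 720 = 418 minutes = 6:58.
Now compute the angle at 6:58:
Hour hand: 6 x 30 + 58 x 0.5 = 209 degrees
Minute hand: 58 x 6 = 348 degrees
Difference: |209 - 348| = 139 degrees
The angle is 139 degrees

Final answer: 139 degrees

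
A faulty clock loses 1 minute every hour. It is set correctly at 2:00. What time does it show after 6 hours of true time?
For every 60 true minutes, the faulty clock advances 60 - 1 = 59 minutes.
True elapsed: 6 hours = 360 minutes.
Faulty clock advances: 360 x 59/60 = 354 minutes (drift: 6 minutes behind).
Shown time: 2:00 + 354 minutes = 7:54.

Final answer: 7:54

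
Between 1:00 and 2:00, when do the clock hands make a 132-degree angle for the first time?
At t minutes past 1:00, the hour hand is at 30 x 1 + 0.5t degrees and the minute hand is at 6t degrees.
The smaller angle between them is 132 degrees when |30H - 5.5t| = 132 or |30H - 5.5t| = 228.
With H = 1, solve 30 x 1 - 5.5t = +/- target for each target:
  t = (30 x 1 - 132) / 5.5 = -18.55 (outside (0, 60))
  t = (30 x 1 + 132) / 5.5 = 29.45
  t = (30 x 1 - 228) / 5.5 = -36 (outside (0, 60))
  t = (30 x 1 + 228) / 5.5 = 46.91
Valid solutions in (0, 60): {29.45, 46.91} minutes.
The first occurrence is t = 29.45 minutes.
The hands form a 132-degree angle at 29.45 minutes past 1:00.

Final answer: 29.45 minutes past 1:00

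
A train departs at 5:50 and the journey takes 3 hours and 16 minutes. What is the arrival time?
Starting time: 5:50
Adding 16 minutes to 50 minutes: 50 + 16 = 66 minutes = 1 hour and 6 minutes
Adding 3 hours: 5 + 3 + 1 (carry) = 9
Final time: 9:06

Final answer: 9:06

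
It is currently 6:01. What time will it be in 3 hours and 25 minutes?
Starting time: 6:01
Adding 25 minutes to 1 minute: 1 + 25 = 26 minutes
Adding 3 hours: 6 + 3 = 9
Final time: 9:26

Final answer: 9:26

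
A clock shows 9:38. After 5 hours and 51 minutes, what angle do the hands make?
First find the time 5 hours and 51 minutes after 9:38.
Total minutes: 9 x 60 + 38 + 5 x 60 + 51 = 929.
929 mod 720 = 209 minutes = 3:29.
Now compute the angle at 3:29:
Hour hand: 3 x 30 + 29 x 0.5 = 104.5 degrees
Minute hand: 29 x 6 = 174 degrees
Difference: |104.5 - 174| = 69.5 degrees
The angle is 69.5 degrees

Final answer: 69.5 degrees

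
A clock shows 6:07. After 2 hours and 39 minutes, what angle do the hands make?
First find the time 2 hours and 39 minutes after 6:07.
Total minutes: 6 x 60 + 7 + 2 x 60 + 39 = 526.
526 mod 720 = 526 minutes = 8:46.
Now compute the angle at 8:46:
Hour hand: 8 x 30 + 46 x 0.5 = 263 degrees
Minute hand: 46 x 6 = 276 degrees
Difference: |263 - 276| = 13 degrees
The angle is 13 degrees

Final answer: 13 degrees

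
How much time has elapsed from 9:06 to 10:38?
From 9:06 to 10:38:
(10 x 60 + 38) - (9 x 60 + 6) = 638 - 546 = 92 minutes
= 1 hour and 32 minutes

Final answer: 1 hour and 32 minutes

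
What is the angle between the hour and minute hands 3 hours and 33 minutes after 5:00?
First find the time 3 hours and 33 minutes after 5:00.
Total minutes: 5 x 60 + 0 + 3 x 60 + 33 = 513.
513 mod 720 = 513 minutes = 8:33.
Now compute the angle at 8:33:
Hour hand: 8 x 30 + 33 x 0.5 = 256.5 degrees
Minute hand: 33 x 6 = 198 degrees
Difference: |256.5 - 198| = 58.5 degrees
The angle is 58.5 degrees

Final answer: 58.5 degrees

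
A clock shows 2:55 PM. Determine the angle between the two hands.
Hour hand position: 2 x 30 + 55 x 0.5 = 87.5 degrees
Minute hand position: 55 x 6 = 330 degrees
Difference: |87.5 - 330| = 242.5 degrees
Since 242.5 > 180, the smaller angle is 360 - 242.5 = 117.5 degrees

Final answer: 117.5 degrees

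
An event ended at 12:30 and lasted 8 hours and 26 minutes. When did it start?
Starting time: 12:30 = 30 total minutes past 12:00
Subtracting: 8 hours and 26 minutes = 506 minutes
30 - 506 = -476 (negative, add 12 hours = 720) = 244 minutes
= 4 hours and 4 minutes past 12:00 = 4:04

Final answer: 4:04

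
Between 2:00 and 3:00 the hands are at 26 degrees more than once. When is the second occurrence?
At t minutes past 2:00, the hour hand is at 30 x 2 + 0.5t degrees and the minute hand is at 6t degrees.
The smaller angle between them is 26 degrees when |30H - 5.5t| = 26 or |30H - 5.5t| = 334.
With H = 2, solve 30 x 2 - 5.5t = +/- target for each target:
  t = (30 x 2 - 26) / 5.5 = 6.18
  t = (30 x 2 + 26) / 5.5 = 15.64
  t = (30 x 2 - 334) / 5.5 = -49.82 (outside (0, 60))
  t = (30 x 2 + 334) / 5.5 = 71.64 (outside (0, 60))
Valid solutions in (0, 60): {6.18, 15.64} minutes.
The second occurrence is t = 15.64 minutes.
The hands form a 26-degree angle at 15.64 minutes past 2:00.

Final answer: 15.64 minutes past 2:00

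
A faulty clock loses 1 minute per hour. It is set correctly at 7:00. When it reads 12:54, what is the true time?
For every 60 true minutes, the faulty clock advances 59 minutes, so 1 faulty-clock minute corresponds to 60/59 true minutes.
From 7:00 to 12:54 on the faulty dial is 354 minutes.
True elapsed: 354 x 60/59 = 360 minutes = 6 hours.
True time: 7:00 + 6 hours = 1:00.

Final answer: 1:00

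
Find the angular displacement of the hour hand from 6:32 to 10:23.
The hour hand moves 0.5 degrees per minute.
Time elapsed: 10:23 - 6:32 = 231 minutes
Angular displacement: 231 x 0.5 = 115.5 degrees

Final answer: 115.5 degrees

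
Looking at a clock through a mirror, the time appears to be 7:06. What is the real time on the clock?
Reflection across the vertical (12-6) axis maps a hand at angle A degrees to (360 - A) degrees, which sends a reading of T minutes past 12:00 to (720 - T) minutes past 12:00.
Mirror reads 7:06 = 426 minutes past 12:00.
Actual time: (720 - 426) mod 720 = 294 minutes = 4:54.

Final answer: 4:54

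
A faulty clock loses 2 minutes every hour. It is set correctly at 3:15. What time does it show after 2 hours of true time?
For every 60 true minutes, the faulty clock advances 60 - 2 = 58 minutes.
True elapsed: 2 hours = 120 minutes.
Faulty clock advances: 120 x 58/60 = 116 minutes (drift: 4 minutes behind).
Shown time: 3:15 + 116 minutes = 5:11.

Final answer: 5:11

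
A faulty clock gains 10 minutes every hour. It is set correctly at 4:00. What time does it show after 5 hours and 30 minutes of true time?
For every 60 true minutes, the faulty clock advances 60 + 10 = 70 minutes.
True elapsed: 5 hours and 30 minutes = 330 minutes.
Faulty clock advances: 330 x 70/60 = 385 minutes (drift: 55 minutes ahead).
Shown time: 4:00 + 385 minutes = 10:25.

Final answer: 10:25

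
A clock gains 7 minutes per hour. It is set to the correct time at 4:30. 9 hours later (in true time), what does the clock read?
For every 60 true minutes, the faulty clock advances 60 + 7 = 67 minutes.
True elapsed: 9 hours = 540 minutes.
Faulty clock advances: 540 x 67/60 = 603 minutes (drift: 63 minutes ahead).
Shown time: 4:30 + 603 minutes = 2:33.

Final answer: 2:33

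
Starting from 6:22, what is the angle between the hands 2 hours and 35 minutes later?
First find the time 2 hours and 35 minutes after 6:22.
Total minutes: 6 x 60 + 22 + 2 x 60 + 35 = 537.
537 mod 720 = 537 minutes = 8:57.
Now compute the angle at 8:57:
Hour hand: 8 x 30 + 57 x 0.5 = 268.5 degrees
Minute hand: 57 x 6 = 342 degrees
Difference: |268.5 - 342| = 73.5 degrees
The angle is 73.5 degrees

Final answer: 73.5 degrees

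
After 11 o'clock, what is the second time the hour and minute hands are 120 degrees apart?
At t minutes past 11:00, the hour hand is at 30 x 11 + 0.5t degrees and the minute hand is at 6t degrees.
The smaller angle between them is 120 degrees when |30H - 5.5t| = 120 or |30H - 5.5t| = 240.
With H = 11, solve 30 x 11 - 5.5t = +/- target for each target:
  t = (30 x 11 - 120) / 5.5 = 38.18
  t = (30 x 11 + 120) / 5.5 = 81.82 (outside (0, 60))
  t = (30 x 11 - 240) / 5.5 = 16.36
  t = (30 x 11 + 240) / 5.5 = 103.64 (outside (0, 60))
Valid solutions in (0, 60): {16.36, 38.18} minutes.
The second occurrence is t = 38.18 minutes.
The hands form a 120-degree angle at 38.18 minutes past 11:00.

Final answer: 38.18 minutes past 11:00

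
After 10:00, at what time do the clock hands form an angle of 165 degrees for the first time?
At t minutes past 10:00, the hour hand is at 30 x 10 + 0.5t degrees and the minute hand is at 6t degrees.
The smaller angle between them is 165 degrees when |30H - 5.5t| = 165 or |30H - 5.5t| = 195.
With H = 10, solve 30 x 10 - 5.5t = +/- target for each target:
  t = (30 x 10 - 165) / 5.5 = 24.55
  t = (30 x 10 + 165) / 5.5 = 84.55 (outside (0, 60))
  t = (30 x 10 - 195) / 5.5 = 19.09
  t = (30 x 10 + 195) / 5.5 = 90 (outside (0, 60))
Valid solutions in (0, 60): {19.09, 24.55} minutes.
The first occurrence is t = 19.09 minutes.
The hands form a 165-degree angle at 19.09 minutes past 10:00.

Final answer: 19.09 minutes past 10:00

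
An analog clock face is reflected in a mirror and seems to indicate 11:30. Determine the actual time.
Reflection across the vertical (12-6) axis maps a hand at angle A degrees to (360 - A) degrees, which sends a reading of T minutes past 12:00 to (720 - T) minutes past 12:00.
Mirror reads 11:30 = 690 minutes past 12:00.
Actual time: (720 - 690) mod 720 = 30 minutes = 12:30.

Final answer: 12:30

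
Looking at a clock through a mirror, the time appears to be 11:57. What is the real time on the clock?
Reflection across the vertical (12-6) axis maps a hand at angle A degrees to (360 - A) degrees, which sends a reading of T minutes past 12:00 to (720 - T) minutes past 12:00.
Mirror reads 11:57 = 717 minutes past 12:00.
Actual time: (720 - 717) mod 720 = 3 minutes = 12:03.

Final answer: 12:03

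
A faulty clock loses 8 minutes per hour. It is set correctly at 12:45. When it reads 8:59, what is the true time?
For every 60 true minutes, the faulty clock advances 52 minutes, so 1 faulty-clock minute corresponds to 60/52 true minutes.
From 12:45 to 8:59 on the faulty dial is 494 minutes.
True elapsed: 494 x 60/52 = 570 minutes = 9 hours and 30 minutes.
True time: 12:45 + 9 hours and 30 minutes = 10:15.

Final answer: 10:15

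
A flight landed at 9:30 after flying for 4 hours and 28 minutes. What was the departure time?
Starting time: 9:30 = 570 total minutes past 12:00
Subtracting: 4 hours and 28 minutes = 268 minutes
570 - 268 = 302 minutes
= 5 hours and 2 minutes past 12:00 = 5:02

Final answer: 5:02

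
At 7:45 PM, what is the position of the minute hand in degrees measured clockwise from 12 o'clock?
The minute hand moves 6 degrees per minute.
At 7:45: 45 x 6 = 270 degrees

Final answer: 270 degrees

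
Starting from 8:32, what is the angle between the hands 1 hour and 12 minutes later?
First find the time 1 hour and 12 minutes after 8:32.
Total minutes: 8 x 60 + 32 + 1 x 60 + 12 = 584.
584 mod 720 = 584 minutes = 9:44.
Now compute the angle at 9:44:
Hour hand: 9 x 30 + 44 x 0.5 = 292 degrees
Minute hand: 44 x 6 = 264 degrees
Difference: |292 - 264| = 28 degrees
The angle is 28 degrees

Final answer: 28 degrees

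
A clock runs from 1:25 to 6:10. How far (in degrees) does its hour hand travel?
The hour hand moves 0.5 degrees per minute.
Time elapsed: 6:10 - 1:25 = 285 minutes
Angular displacement: 285 x 0.5 = 142.5 degrees

Final answer: 142.5 degrees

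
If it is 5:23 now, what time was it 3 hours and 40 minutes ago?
Starting time: 5:23 = 323 total minutes past 12:00
Subtracting: 3 hours and 40 minutes = 220 minutes
323 - 220 = 103 minutes
= 1 hour and 43 minutes past 12:00 = 1:43

Final answer: 1:43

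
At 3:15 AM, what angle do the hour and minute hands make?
Hour hand position: 3 x 30 + 15 x 0.5 = 97.5 degrees
Minute hand position: 15 x 6 = 90 degrees
Difference: |97.5 - 90| = 7.5 degrees
The angle between the hands is 7.5 degrees

Final answer: 7.5 degrees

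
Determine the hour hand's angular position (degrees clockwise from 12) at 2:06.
The hour hand moves 30 degrees per hour and 0.5 degrees per minute.
At 2:06: (2) x 30 + 6 x 0.5 = 60 + 3 = 63 degrees

Final answer: 63 degrees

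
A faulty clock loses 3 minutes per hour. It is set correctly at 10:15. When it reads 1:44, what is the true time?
For every 60 true minutes, the faulty clock advances 57 minutes, so 1 faulty-clock minute corresponds to 60/57 true minutes.
From 10:15 to 1:44 on the faulty dial is 209 minutes.
True elapsed: 209 x 60/57 = 220 minutes = 3 hours and 40 minutes.
True time: 10:15 + 3 hours and 40 minutes = 1:55.

Final answer: 1:55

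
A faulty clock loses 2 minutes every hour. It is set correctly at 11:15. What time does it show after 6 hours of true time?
For every 60 true minutes, the faulty clock advances 60 - 2 = 58 minutes.
True elapsed: 6 hours = 360 minutes.
Faulty clock advances: 360 x 58/60 = 348 minutes (drift: 12 minutes behind).
Shown time: 11:15 + 348 minutes = 5:03.

Final answer: 5:03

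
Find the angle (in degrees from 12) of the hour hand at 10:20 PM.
The hour hand moves 30 degrees per hour and 0.5 degrees per minute.
At 10:20: (10) x 30 + 20 x 0.5 = 300 + 10 = 310 degrees

Final answer: 310 degrees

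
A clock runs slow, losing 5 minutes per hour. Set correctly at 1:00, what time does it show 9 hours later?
For every 60 true minutes, the faulty clock advances 60 - 5 = 55 minutes.
True elapsed: 9 hours = 540 minutes.
Faulty clock advances: 540 x 55/60 = 495 minutes (drift: 45 minutes behind).
Shown time: 1:00 + 495 minutes = 9:15.

Final answer: 9:15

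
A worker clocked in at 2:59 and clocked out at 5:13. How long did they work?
From 2:59 to 5:13:
(5 x 60 + 13) - (2 x 60 + 59) = 313 - 179 = 134 minutes
= 2 hours and 14 minutes

Final answer: 2 hours and 14 minutes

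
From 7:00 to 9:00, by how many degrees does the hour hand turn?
The hour hand moves 0.5 degrees per minute.
Time elapsed: 9:00 - 7:00 = 120 minutes
Angular displacement: 120 x 0.5 = 60 degrees

Final answer: 60 degrees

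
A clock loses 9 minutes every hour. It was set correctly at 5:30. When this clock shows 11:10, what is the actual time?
For every 60 true minutes, the faulty clock advances 51 minutes, so 1 faulty-clock minute corresponds to 60/51 true minutes.
From 5:30 to 11:10 on the faulty dial is 340 minutes.
True elapsed: 340 x 60/51 = 400 minutes = 6 hours and 40 minutes.
True time: 5:30 + 6 hours and 40 minutes = 12:10.

Final answer: 12:10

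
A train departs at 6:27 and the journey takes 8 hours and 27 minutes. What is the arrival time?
Starting time: 6:27
Adding 27 minutes to 27 minutes: 27 + 27 = 54 minutes
Adding 8 hours: 6 + 8 = 14 - 12 = 2
Final time: 2:54

Final answer: 2:54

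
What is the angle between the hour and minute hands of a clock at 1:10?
Hour hand position: 1 x 30 + 10 x 0.5 = 35 degrees
Minute hand position: 10 x 6 = 60 degrees
Difference: |35 - 60| = 25 degrees
The angle between the hands is 25 degrees

Final answer: 25 degrees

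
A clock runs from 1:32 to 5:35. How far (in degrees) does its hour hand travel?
The hour hand moves 0.5 degrees per minute.
Time elapsed: 5:35 - 1:32 = 243 minutes
Angular displacement: 243 x 0.5 = 121.5 degrees

Final answer: 121.5 degrees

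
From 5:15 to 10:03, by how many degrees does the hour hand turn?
The hour hand moves 0.5 degrees per minute.
Time elapsed: 10:03 - 5:15 = 288 minutes
Angular displacement: 288 x 0.5 = 144 degrees

Final answer: 144 degrees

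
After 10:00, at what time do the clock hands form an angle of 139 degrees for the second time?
At t minutes past 10:00, the hour hand is at 30 x 10 + 0.5t degrees and the minute hand is at 6t degrees.
The smaller angle between them is 139 degrees when |30H - 5.5t| = 139 or |30H - 5.5t| = 221.
With H = 10, solve 30 x 10 - 5.5t = +/- target for each target:
  t = (30 x 10 - 139) / 5.5 = 29.27
  t = (30 x 10 + 139) / 5.5 = 79.82 (outside (0, 60))
  t = (30 x 10 - 221) / 5.5 = 14.36
  t = (30 x 10 + 221) / 5.5 = 94.73 (outside (0, 60))
Valid solutions in (0, 60): {14.36, 29.27} minutes.
The second occurrence is t = 29.27 minutes.
The hands form a 139-degree angle at 29.27 minutes past 10:00.

Final answer: 29.27 minutes past 10:00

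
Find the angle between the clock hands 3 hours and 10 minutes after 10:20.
First find the time 3 hours and 10 minutes after 10:20.
Total minutes: 10 x 60 + 20 + 3 x 60 + 10 = 810.
810 mod 720 = 90 minutes = 1:30.
Now compute the angle at 1:30:
Hour hand: 1 x 30 + 30 x 0.5 = 45 degrees
Minute hand: 30 x 6 = 180 degrees
Difference: |45 - 180| = 135 degrees
The angle is 135 degrees

Final answer: 135 degrees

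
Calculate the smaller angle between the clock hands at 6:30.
Hour hand position: 6 x 30 + 30 x 0.5 = 195 degrees
Minute hand position: 30 x 6 = 180 degrees
Difference: |195 - 180| = 15 degrees
The angle between the hands is 15 degrees

Final answer: 15 degrees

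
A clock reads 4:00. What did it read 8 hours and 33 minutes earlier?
Starting time: 4:00 = 240 total minutes past 12:00
Subtracting: 8 hours and 33 minutes = 513 minutes
240 - 513 = -273 (negative, add 12 hours = 720) = 447 minutes
= 7 hours and 27 minutes past 12:00 = 7:27

Final answer: 7:27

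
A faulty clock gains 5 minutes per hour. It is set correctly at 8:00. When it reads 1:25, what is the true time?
For every 60 true minutes, the faulty clock advances 65 minutes, so 1 faulty-clock minute corresponds to 60/65 true minutes.
From 8:00 to 1:25 on the faulty dial is 325 minutes.
True elapsed: 325 x 60/65 = 300 minutes = 5 hours.
True time: 8:00 + 5 hours = 1:00.

Final answer: 1:00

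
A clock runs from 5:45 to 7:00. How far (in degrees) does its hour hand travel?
The hour hand moves 0.5 degrees per minute.
Time elapsed: 7:00 - 5:45 = 75 minutes
Angular displacement: 75 x 0.5 = 37.5 degrees

Final answer: 37.5 degrees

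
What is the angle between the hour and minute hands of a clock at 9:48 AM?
Hour hand position: 9 x 30 + 48 x 0.5 = 294 degrees
Minute hand position: 48 x 6 = 288 degrees
Difference: |294 - 288| = 6 degrees
The angle between the hands is 6 degrees

Final answer: 6 degrees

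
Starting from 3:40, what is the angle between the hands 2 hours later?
First find the time 2 hours after 3:40.
Total minutes: 3 x 60 + 40 + 2 x 60 + 0 = 340.
340 mod 720 = 340 minutes = 5:40.
Now compute the angle at 5:40:
Hour hand: 5 x 30 + 40 x 0.5 = 170 degrees
Minute hand: 40 x 6 = 240 degrees
Difference: |170 - 240| = 70 degrees
The angle is 70 degrees

Final answer: 70 degrees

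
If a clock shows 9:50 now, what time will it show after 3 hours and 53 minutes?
Starting time: 9:50
Adding 53 minutes to 50 minutes: 50 + 53 = 103 minutes = 1 hour and 43 minutes
Adding 3 hours: 9 + 3 + 1 (carry) = 13 - 12 = 1
Final time: 1:43

Final answer: 1:43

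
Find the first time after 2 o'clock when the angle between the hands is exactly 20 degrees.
At t minutes past 2:00, the hour hand is at 30 x 2 + 0.5t degrees and the minute hand is at 6t degrees.
The smaller angle between them is 20 degrees when |30H - 5.5t| = 20 or |30H - 5.5t| = 340.
With H = 2, solve 30 x 2 - 5.5t = +/- target for each target:
  t = (30 x 2 - 20) / 5.5 = 7.27
  t = (30 x 2 + 20) / 5.5 = 14.55
  t = (30 x 2 - 340) / 5.5 = -50.91 (outside (0, 60))
  t = (30 x 2 + 340) / 5.5 = 72.73 (outside (0, 60))
Valid solutions in (0, 60): {7.27, 14.55} minutes.
The first occurrence is t = 7.27 minutes.
The hands form a 20-degree angle at 7.27 minutes past 2:00.

Final answer: 7.27 minutes past 2:00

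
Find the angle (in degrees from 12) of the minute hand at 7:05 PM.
The minute hand moves 6 degrees per minute.
At 7:05: 5 x 6 = 30 degrees

Final answer: 30 degrees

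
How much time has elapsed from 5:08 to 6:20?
From 5:08 to 6:20:
(6 x 60 + 20) - (5 x 60 + 8) = 380 - 308 = 72 minutes
= 1 hour and 12 minutes

Final answer: 1 hour and 12 minutes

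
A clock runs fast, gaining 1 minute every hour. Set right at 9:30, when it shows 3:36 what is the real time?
For every 60 true minutes, the faulty clock advances 61 minutes, so 1 faulty-clock minute corresponds to 60/61 true minutes.
From 9:30 to 3:36 on the faulty dial is 366 minutes.
True elapsed: 366 x 60/61 = 360 minutes = 6 hours.
True time: 9:30 + 6 hours = 3:30.

Final answer: 3:30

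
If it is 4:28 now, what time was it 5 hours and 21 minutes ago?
Starting time: 4:28 = 268 total minutes past 12:00
Subtracting: 5 hours and 21 minutes = 321 minutes
268 - 321 = -53 (negative, add 12 hours = 720) = 667 minutes
= 11 hours and 7 minutes past 12:00 = 11:07

Final answer: 11:07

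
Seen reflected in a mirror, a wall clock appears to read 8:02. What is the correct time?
Reflection across the vertical (12-6) axis maps a hand at angle A degrees to (360 - A) degrees, which sends a reading of T minutes past 12:00 to (720 - T) minutes past 12:00.
Mirror reads 8:02 = 482 minutes past 12:00.
Actual time: (720 - 482) mod 720 = 238 minutes = 3:58.

Final answer: 3:58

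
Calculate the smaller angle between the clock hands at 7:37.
Hour hand position: 7 x 30 + 37 x 0.5 = 228.5 degrees
Minute hand position: 37 x 6 = 222 degrees
Difference: |228.5 - 222| = 6.5 degrees
The angle between the hands is 6.5 degrees

Final answer: 6.5 degrees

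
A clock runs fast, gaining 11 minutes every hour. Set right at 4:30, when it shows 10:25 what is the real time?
For every 60 true minutes, the faulty clock advances 71 minutes, so 1 faulty-clock minute corresponds to 60/71 true minutes.
From 4:30 to 10:25 on the faulty dial is 355 minutes.
True elapsed: 355 x 60/71 = 300 minutes = 5 hours.
True time: 4:30 + 5 hours = 9:30.

Final answer: 9:30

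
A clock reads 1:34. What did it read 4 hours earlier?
Starting time: 1:34 = 94 total minutes past 12:00
Subtracting: 4 hours = 240 minutes
94 - 240 = -146 (negative, add 12 hours = 720) = 574 minutes
= 9 hours and 34 minutes past 12:00 = 9:34

Final answer: 9:34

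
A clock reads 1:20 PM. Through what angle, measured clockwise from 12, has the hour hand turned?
The hour hand moves 30 degrees per hour and 0.5 degrees per minute.
At 1:20: (1) x 30 + 20 x 0.5 = 30 + 10 = 40 degrees

Final answer: 40 degrees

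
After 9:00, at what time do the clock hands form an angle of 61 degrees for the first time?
At t minutes past 9:00, the hour hand is at 30 x 9 + 0.5t degrees and the minute hand is at 6t degrees.
The smaller angle between them is 61 degrees when |30H - 5.5t| = 61 or |30H - 5.5t| = 299.
With H = 9, solve 30 x 9 - 5.5t = +/- target for each target:
  t = (30 x 9 - 61) / 5.5 = 38
  t = (30 x 9 + 61) / 5.5 = 60.18 (outside (0, 60))
  t = (30 x 9 - 299) / 5.5 = -5.27 (outside (0, 60))
  t = (30 x 9 + 299) / 5.5 = 103.45 (outside (0, 60))
Valid solutions in (0, 60): {38} minutes.
The first occurrence is t = 38 minutes.
The hands form a 61-degree angle at 38 minutes past 9:00.

Final answer: 38 minutes past 9:00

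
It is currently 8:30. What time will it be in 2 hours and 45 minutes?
Starting time: 8:30
Adding 45 minutes to 30 minutes: 30 + 45 = 75 minutes = 1 hour and 15 minutes
Adding 2 hours: 8 + 2 + 1 (carry) = 11
Final time: 11:15

Final answer: 11:15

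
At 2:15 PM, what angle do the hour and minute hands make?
Hour hand position: 2 x 30 + 15 x 0.5 = 67.5 degrees
Minute hand position: 15 x 6 = 90 degrees
Difference: |67.5 - 90| = 22.5 degrees
The angle between the hands is 22.5 degrees

Final answer: 22.5 degrees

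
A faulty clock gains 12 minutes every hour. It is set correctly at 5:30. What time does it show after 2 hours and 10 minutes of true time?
For every 60 true minutes, the faulty clock advances 60 + 12 = 72 minutes.
True elapsed: 2 hours and 10 minutes = 130 minutes.
Faulty clock advances: 130 x 72/60 = 156 minutes (drift: 26 minutes ahead).
Shown time: 5:30 + 156 minutes = 8:06.

Final answer: 8:06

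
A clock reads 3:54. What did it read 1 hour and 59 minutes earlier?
Starting time: 3:54 = 234 total minutes past 12:00
Subtracting: 1 hour and 59 minutes = 119 minutes
234 - 119 = 115 minutes
= 1 hour and 55 minutes past 12:00 = 1:55

Final answer: 1:55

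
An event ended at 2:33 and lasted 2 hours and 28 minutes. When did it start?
Starting time: 2:33 = 153 total minutes past 12:00
Subtracting: 2 hours and 28 minutes = 148 minutes
153 - 148 = 5 minutes
= 5 minutes past 12:00 = 12:05

Final answer: 12:05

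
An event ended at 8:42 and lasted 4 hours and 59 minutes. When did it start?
Starting time: 8:42 = 522 total minutes past 12:00
Subtracting: 4 hours and 59 minutes = 299 minutes
522 - 299 = 223 minutes
= 3 hours and 43 minutes past 12:00 = 3:43

Final answer: 3:43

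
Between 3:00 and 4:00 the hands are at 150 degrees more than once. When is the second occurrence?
At t minutes past 3:00, the hour hand is at 30 x 3 + 0.5t degrees and the minute hand is at 6t degrees.
The smaller angle between them is 150 degrees when |30H - 5.5t| = 150 or |30H - 5.5t| = 210.
With H = 3, solve 30 x 3 - 5.5t = +/- target for each target:
  t = (30 x 3 - 150) / 5.5 = -10.91 (outside (0, 60))
  t = (30 x 3 + 150) / 5.5 = 43.64
  t = (30 x 3 - 210) / 5.5 = -21.82 (outside (0, 60))
  t = (30 x 3 + 210) / 5.5 = 54.55
Valid solutions in (0, 60): {43.64, 54.55} minutes.
The second occurrence is t = 54.55 minutes.
The hands form a 150-degree angle at 54.55 minutes past 3:00.

Final answer: 54.55 minutes past 3:00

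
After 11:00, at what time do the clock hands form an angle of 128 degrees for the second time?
At t minutes past 11:00, the hour hand is at 30 x 11 + 0.5t degrees and the minute hand is at 6t degrees.
The smaller angle between them is 128 degrees when |30H - 5.5t| = 128 or |30H - 5.5t| = 232.
With H = 11, solve 30 x 11 - 5.5t = +/- target for each target:
  t = (30 x 11 - 128) / 5.5 = 36.73
  t = (30 x 11 + 128) / 5.5 = 83.27 (outside (0, 60))
  t = (30 x 11 - 232) / 5.5 = 17.82
  t = (30 x 11 + 232) / 5.5 = 102.18 (outside (0, 60))
Valid solutions in (0, 60): {17.82, 36.73} minutes.
The second occurrence is t = 36.73 minutes.
The hands form a 128-degree angle at 36.73 minutes past 11:00.

Final answer: 36.73 minutes past 11:00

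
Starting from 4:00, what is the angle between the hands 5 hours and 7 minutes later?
First find the time 5 hours and 7 minutes after 4:00.
Total minutes: 4 x 60 + 0 + 5 x 60 + 7 = 547.
547 mod 720 = 547 minutes = 9:07.
Now compute the angle at 9:07:
Hour hand: 9 x 30 + 7 x 0.5 = 273.5 degrees
Minute hand: 7 x 6 = 42 degrees
Difference: |273.5 - 42| = 231.5 degrees
Smaller angle: 360 - 231.5 = 128.5 degrees

Final answer: 128.5 degrees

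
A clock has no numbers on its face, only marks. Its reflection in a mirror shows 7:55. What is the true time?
Reflection across the vertical (12-6) axis maps a hand at angle A degrees to (360 - A) degrees, which sends a reading of T minutes past 12:00 to (720 - T) minutes past 12:00.
Mirror reads 7:55 = 475 minutes past 12:00.
Actual time: (720 - 475) mod 720 = 245 minutes = 4:05.

Final answer: 4:05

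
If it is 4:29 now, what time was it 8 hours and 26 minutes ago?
Starting time: 4:29 = 269 total minutes past 12:00
Subtracting: 8 hours and 26 minutes = 506 minutes
269 - 506 = -237 (negative, add 12 hours = 720) = 483 minutes
= 8 hours and 3 minutes past 12:00 = 8:03

Final answer: 8:03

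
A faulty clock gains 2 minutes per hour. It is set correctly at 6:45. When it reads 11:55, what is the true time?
For every 60 true minutes, the faulty clock advances 62 minutes, so 1 faulty-clock minute corresponds to 60/62 true minutes.
From 6:45 to 11:55 on the faulty dial is 310 minutes.
True elapsed: 310 x 60/62 = 300 minutes = 5 hours.
True time: 6:45 + 5 hours = 11:45.

Final answer: 11:45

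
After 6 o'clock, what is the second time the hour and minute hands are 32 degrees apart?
At t minutes past 6:00, the hour hand is at 30 x 6 + 0.5t degrees and the minute hand is at 6t degrees.
The smaller angle between them is 32 degrees when |30H - 5.5t| = 32 or |30H - 5.5t| = 328.
With H = 6, solve 30 x 6 - 5.5t = +/- target for each target:
  t = (30 x 6 - 32) / 5.5 = 26.91
  t = (30 x 6 + 32) / 5.5 = 38.55
  t = (30 x 6 - 328) / 5.5 = -26.91 (outside (0, 60))
  t = (30 x 6 + 328) / 5.5 = 92.36 (outside (0, 60))
Valid solutions in (0, 60): {26.91, 38.55} minutes.
The second occurrence is t = 38.55 minutes.
The hands form a 32-degree angle at 38.55 minutes past 6:00.

Final answer: 38.55 minutes past 6:00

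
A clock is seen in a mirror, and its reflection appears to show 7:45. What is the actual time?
Reflection across the vertical (12-6) axis maps a hand at angle A degrees to (360 - A) degrees, which sends a reading of T minutes past 12:00 to (720 - T) minutes past 12:00.
Mirror reads 7:45 = 465 minutes past 12:00.
Actual time: (720 - 465) mod 720 = 255 minutes = 4:15.

Final answer: 4:15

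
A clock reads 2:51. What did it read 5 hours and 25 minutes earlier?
Starting time: 2:51 = 171 total minutes past 12:00
Subtracting: 5 hours and 25 minutes = 325 minutes
171 - 325 = -154 (negative, add 12 hours = 720) = 566 minutes
= 9 hours and 26 minutes past 12:00 = 9:26

Final answer: 9:26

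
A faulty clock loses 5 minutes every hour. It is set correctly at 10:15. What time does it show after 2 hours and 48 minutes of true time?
For every 60 true minutes, the faulty clock advances 60 - 5 = 55 minutes.
True elapsed: 2 hours and 48 minutes = 168 minutes.
Faulty clock advances: 168 x 55/60 = 154 minutes (drift: 14 minutes behind).
Shown time: 10:15 + 154 minutes = 12:49.

Final answer: 12:49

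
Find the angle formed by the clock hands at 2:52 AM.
Hour hand position: 2 x 30 + 52 x 0.5 = 86 degrees
Minute hand position: 52 x 6 = 312 degrees
Difference: |86 - 312| = 226 degrees
Since 226 > 180, the smaller angle is 360 - 226 = 134 degrees

Final answer: 134 degrees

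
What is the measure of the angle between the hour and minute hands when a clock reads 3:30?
Hour hand position: 3 x 30 + 30 x 0.5 = 105 degrees
Minute hand position: 30 x 6 = 180 degrees
Difference: |105 - 180| = 75 degrees
The angle between the hands is 75 degrees

Final answer: 75 degrees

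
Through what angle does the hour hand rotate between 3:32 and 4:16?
The hour hand moves 0.5 degrees per minute.
Time elapsed: 4:16 - 3:32 = 44 minutes
Angular displacement: 44 x 0.5 = 22 degrees

Final answer: 22 degrees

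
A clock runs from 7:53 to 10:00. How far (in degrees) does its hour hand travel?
The hour hand moves 0.5 degrees per minute.
Time elapsed: 10:00 - 7:53 = 127 minutes
Angular displacement: 127 x 0.5 = 63.5 degrees

Final answer: 63.5 degrees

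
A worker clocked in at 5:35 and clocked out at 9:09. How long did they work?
From 5:35 to 9:09:
(9 x 60 + 9) - (5 x 60 + 35) = 549 - 335 = 214 minutes
= 3 hours and 34 minutes

Final answer: 3 hours and 34 minutes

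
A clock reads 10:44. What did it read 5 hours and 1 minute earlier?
Starting time: 10:44 = 644 total minutes past 12:00
Subtracting: 5 hours and 1 minute = 301 minutes
644 - 301 = 343 minutes
= 5 hours and 43 minutes past 12:00 = 5:43

Final answer: 5:43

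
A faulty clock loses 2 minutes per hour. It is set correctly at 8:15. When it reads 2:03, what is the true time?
For every 60 true minutes, the faulty clock advances 58 minutes, so 1 faulty-clock minute corresponds to 60/58 true minutes.
From 8:15 to 2:03 on the faulty dial is 348 minutes.
True elapsed: 348 x 60/58 = 360 minutes = 6 hours.
True time: 8:15 + 6 hours = 2:15.

Final answer: 2:15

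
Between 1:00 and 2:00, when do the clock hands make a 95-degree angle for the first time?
At t minutes past 1:00, the hour hand is at 30 x 1 + 0.5t degrees and the minute hand is at 6t degrees.
The smaller angle between them is 95 degrees when |30H - 5.5t| = 95 or |30H - 5.5t| = 265.
With H = 1, solve 30 x 1 - 5.5t = +/- target for each target:
  t = (30 x 1 - 95) / 5.5 = -11.82 (outside (0, 60))
  t = (30 x 1 + 95) / 5.5 = 22.73
  t = (30 x 1 - 265) / 5.5 = -42.73 (outside (0, 60))
  t = (30 x 1 + 265) / 5.5 = 53.64
Valid solutions in (0, 60): {22.73, 53.64} minutes.
The first occurrence is t = 22.73 minutes.
The hands form a 95-degree angle at 22.73 minutes past 1:00.

Final answer: 22.73 minutes past 1:00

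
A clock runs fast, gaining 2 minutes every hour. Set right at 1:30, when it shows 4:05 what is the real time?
For every 60 true minutes, the faulty clock advances 62 minutes, so 1 faulty-clock minute corresponds to 60/62 true minutes.
From 1:30 to 4:05 on the faulty dial is 155 minutes.
True elapsed: 155 x 60/62 = 150 minutes = 2 hours and 30 minutes.
True time: 1:30 + 2 hours and 30 minutes = 4:00.

Final answer: 4:00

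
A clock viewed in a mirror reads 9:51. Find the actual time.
Reflection across the vertical (12-6) axis maps a hand at angle A degrees to (360 - A) degrees, which sends a reading of T minutes past 12:00 to (720 - T) minutes past 12:00.
Mirror reads 9:51 = 591 minutes past 12:00.
Actual time: (720 - 591) mod 720 = 129 minutes = 2:09.

Final answer: 2:09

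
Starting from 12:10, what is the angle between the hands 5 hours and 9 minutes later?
First find the time 5 hours and 9 minutes after 12:10.
Total minutes: 12 x 60 + 10 + 5 x 60 + 9 = 1039.
1039 mod 720 = 319 minutes = 5:19.
Now compute the angle at 5:19:
Hour hand: 5 x 30 + 19 x 0.5 = 159.5 degrees
Minute hand: 19 x 6 = 114 degrees
Difference: |159.5 - 114| = 45.5 degrees
The angle is 45.5 degrees

Final answer: 45.5 degrees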